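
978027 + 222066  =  1200093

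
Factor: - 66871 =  -7^1*41^1*233^1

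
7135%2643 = 1849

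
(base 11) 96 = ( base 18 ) 5f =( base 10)105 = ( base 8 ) 151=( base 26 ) 41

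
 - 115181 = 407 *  ( - 283) 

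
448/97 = 4+60/97 = 4.62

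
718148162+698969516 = 1417117678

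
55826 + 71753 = 127579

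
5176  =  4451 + 725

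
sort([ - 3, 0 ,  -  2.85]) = [ - 3,  -  2.85, 0]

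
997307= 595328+401979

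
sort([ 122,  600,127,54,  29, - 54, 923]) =[-54,29,54,122,127,  600, 923] 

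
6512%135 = 32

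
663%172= 147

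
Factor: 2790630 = 2^1*3^2*5^1*101^1*307^1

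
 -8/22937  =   - 1 + 22929/22937  =  - 0.00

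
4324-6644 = - 2320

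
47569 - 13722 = 33847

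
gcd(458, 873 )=1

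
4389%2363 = 2026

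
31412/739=42 + 374/739  =  42.51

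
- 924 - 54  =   - 978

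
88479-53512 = 34967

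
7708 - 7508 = 200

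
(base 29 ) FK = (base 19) 14i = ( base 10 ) 455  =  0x1C7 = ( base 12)31B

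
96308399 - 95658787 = 649612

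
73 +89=162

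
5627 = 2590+3037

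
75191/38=75191/38 = 1978.71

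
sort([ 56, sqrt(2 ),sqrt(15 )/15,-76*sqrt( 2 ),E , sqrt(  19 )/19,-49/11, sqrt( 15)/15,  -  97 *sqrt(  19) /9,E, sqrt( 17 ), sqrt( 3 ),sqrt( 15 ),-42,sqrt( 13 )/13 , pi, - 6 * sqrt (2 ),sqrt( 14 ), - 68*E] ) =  [-68*E, - 76*sqrt( 2), - 97*sqrt ( 19)/9, - 42,-6*sqrt( 2), - 49/11,sqrt( 19) /19,sqrt(15)/15,sqrt(15 )/15,sqrt(13 )/13,sqrt( 2 ),sqrt ( 3 ),  E, E , pi, sqrt( 14 ),sqrt(15 ), sqrt( 17),56] 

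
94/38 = 2 + 9/19= 2.47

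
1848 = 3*616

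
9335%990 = 425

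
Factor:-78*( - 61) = 2^1*3^1*13^1*61^1  =  4758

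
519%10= 9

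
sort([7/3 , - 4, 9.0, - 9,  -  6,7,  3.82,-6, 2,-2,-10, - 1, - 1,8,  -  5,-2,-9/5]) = [ - 10, - 9 ,-6,-6, - 5,-4,-2, - 2, - 9/5,-1,-1, 2, 7/3, 3.82,7, 8,9.0]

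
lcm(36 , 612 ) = 612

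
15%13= 2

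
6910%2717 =1476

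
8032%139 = 109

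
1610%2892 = 1610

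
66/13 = 66/13 = 5.08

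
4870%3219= 1651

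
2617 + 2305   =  4922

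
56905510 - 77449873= - 20544363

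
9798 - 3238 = 6560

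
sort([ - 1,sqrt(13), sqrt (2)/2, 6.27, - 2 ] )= [ - 2,-1,sqrt( 2) /2, sqrt (13 ), 6.27]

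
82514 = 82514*1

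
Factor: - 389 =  - 389^1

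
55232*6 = 331392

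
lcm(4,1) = 4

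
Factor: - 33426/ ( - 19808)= 27/16 = 2^(  -  4)*3^3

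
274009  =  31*8839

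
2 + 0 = 2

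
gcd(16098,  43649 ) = 1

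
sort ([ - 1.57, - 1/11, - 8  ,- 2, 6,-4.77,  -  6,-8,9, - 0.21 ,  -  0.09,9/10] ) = [-8,-8, -6, - 4.77, - 2, - 1.57, - 0.21,  -  1/11,-0.09,9/10, 6, 9] 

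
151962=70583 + 81379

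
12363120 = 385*32112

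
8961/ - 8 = - 8961/8 = - 1120.12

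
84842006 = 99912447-15070441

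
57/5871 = 1/103 = 0.01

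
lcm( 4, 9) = 36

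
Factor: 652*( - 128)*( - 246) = 2^10*3^1*41^1*163^1 = 20530176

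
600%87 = 78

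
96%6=0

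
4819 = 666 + 4153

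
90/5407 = 90/5407 = 0.02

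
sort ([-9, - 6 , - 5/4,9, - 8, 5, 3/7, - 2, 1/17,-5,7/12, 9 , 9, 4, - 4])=[ - 9, - 8, - 6, - 5,-4, -2, - 5/4, 1/17,3/7, 7/12,4, 5,  9, 9, 9]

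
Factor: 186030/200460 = 2^(- 1)*3^2 * 53^1*257^(-1) = 477/514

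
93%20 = 13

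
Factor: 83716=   2^2*20929^1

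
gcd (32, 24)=8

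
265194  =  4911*54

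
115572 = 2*57786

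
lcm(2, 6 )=6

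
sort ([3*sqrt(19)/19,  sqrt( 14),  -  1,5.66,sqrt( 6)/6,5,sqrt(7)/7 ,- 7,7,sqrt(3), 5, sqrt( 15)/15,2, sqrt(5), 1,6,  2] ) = [ - 7, - 1,sqrt ( 15 ) /15, sqrt (7 ) /7,sqrt(6 )/6, 3 * sqrt( 19)/19, 1 , sqrt( 3 ),  2, 2,sqrt( 5),sqrt( 14 ), 5,  5, 5.66 , 6, 7 ]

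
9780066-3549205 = 6230861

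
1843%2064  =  1843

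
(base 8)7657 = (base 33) 3mm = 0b111110101111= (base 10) 4015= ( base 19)B26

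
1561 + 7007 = 8568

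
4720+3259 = 7979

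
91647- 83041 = 8606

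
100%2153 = 100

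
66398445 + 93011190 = 159409635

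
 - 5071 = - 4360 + -711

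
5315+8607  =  13922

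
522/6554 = 9/113 = 0.08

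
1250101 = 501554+748547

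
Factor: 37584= 2^4 *3^4*29^1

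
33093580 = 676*48955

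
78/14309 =78/14309 = 0.01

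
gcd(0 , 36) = 36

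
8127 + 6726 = 14853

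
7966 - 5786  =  2180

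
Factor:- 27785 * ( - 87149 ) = 5^1 * 5557^1 *87149^1 = 2421434965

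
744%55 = 29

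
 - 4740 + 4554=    - 186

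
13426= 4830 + 8596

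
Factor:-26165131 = -26165131^1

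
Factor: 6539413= 29^1*73^1*3089^1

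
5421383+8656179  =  14077562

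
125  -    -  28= 153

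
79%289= 79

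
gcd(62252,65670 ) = 2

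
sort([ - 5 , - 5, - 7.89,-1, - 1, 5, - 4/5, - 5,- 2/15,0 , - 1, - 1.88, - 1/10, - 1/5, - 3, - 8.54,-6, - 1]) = [ - 8.54, - 7.89, - 6, - 5, - 5,  -  5, - 3, - 1.88, - 1, - 1, - 1, - 1 , - 4/5 ,  -  1/5,  -  2/15, - 1/10, 0,5 ]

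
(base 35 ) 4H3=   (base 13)266c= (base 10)5498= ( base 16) 157a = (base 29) 6FH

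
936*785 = 734760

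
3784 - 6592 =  - 2808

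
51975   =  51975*1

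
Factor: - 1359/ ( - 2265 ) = 3^1 * 5^(-1) =3/5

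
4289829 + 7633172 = 11923001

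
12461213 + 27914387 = 40375600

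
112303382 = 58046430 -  - 54256952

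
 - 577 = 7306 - 7883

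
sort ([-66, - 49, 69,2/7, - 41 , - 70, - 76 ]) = [  -  76, - 70, - 66, - 49, -41, 2/7,69]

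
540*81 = 43740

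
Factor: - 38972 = -2^2*9743^1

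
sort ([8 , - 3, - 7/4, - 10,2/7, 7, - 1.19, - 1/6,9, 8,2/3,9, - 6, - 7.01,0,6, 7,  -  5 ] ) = [ - 10,  -  7.01, - 6,-5, - 3,-7/4, - 1.19, - 1/6,0,2/7,2/3,  6,7,7,8,8, 9,9 ]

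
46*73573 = 3384358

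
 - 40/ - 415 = 8/83 = 0.10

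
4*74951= 299804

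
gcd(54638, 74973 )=1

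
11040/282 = 1840/47 = 39.15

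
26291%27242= 26291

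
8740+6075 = 14815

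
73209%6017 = 1005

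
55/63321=55/63321 = 0.00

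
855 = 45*19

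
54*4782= 258228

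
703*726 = 510378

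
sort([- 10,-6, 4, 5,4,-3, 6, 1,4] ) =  [  -  10,- 6, - 3,1,4, 4, 4,5,6 ] 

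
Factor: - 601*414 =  - 248814 = - 2^1*3^2*23^1*601^1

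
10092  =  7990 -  - 2102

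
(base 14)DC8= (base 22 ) 5DI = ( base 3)10201220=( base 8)5244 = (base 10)2724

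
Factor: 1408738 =2^1* 37^1*19037^1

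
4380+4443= 8823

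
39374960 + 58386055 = 97761015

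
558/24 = 93/4 = 23.25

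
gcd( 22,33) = 11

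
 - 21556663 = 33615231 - 55171894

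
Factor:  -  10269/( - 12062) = 63/74 = 2^( - 1)*3^2*7^1*37^( - 1)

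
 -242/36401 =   -  242/36401= - 0.01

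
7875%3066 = 1743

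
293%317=293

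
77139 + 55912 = 133051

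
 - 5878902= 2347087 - 8225989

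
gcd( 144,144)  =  144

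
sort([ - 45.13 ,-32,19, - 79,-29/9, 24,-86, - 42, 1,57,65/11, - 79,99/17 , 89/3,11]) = [  -  86,-79, - 79, - 45.13, -42, - 32, - 29/9 , 1,99/17,  65/11, 11,19, 24,89/3,57]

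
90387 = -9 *( - 10043) 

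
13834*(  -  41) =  - 567194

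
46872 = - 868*(-54 ) 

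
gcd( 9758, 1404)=2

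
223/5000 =223/5000 = 0.04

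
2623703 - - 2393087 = 5016790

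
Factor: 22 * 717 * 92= 2^3* 3^1 * 11^1*23^1*239^1 =1451208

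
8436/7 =1205  +  1/7 = 1205.14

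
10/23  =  10/23=0.43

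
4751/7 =4751/7 = 678.71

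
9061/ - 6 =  - 1511 + 5/6 = -1510.17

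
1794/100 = 17 + 47/50 = 17.94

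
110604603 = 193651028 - 83046425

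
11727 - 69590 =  - 57863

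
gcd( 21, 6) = 3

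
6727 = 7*961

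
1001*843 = 843843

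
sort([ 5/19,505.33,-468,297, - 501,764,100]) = [-501, - 468,5/19, 100,297,505.33,764]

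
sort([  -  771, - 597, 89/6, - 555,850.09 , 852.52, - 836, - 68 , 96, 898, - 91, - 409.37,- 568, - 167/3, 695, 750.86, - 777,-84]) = [ - 836, - 777, - 771, - 597, - 568, - 555 , - 409.37,  -  91, - 84, - 68, - 167/3 , 89/6, 96, 695, 750.86, 850.09,852.52,898] 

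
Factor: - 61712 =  - 2^4*7^1*19^1*29^1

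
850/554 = 1+ 148/277 = 1.53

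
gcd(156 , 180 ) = 12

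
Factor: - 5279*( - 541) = 541^1*5279^1 = 2855939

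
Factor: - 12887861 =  - 7^1*29^1*63487^1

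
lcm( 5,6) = 30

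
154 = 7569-7415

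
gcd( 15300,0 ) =15300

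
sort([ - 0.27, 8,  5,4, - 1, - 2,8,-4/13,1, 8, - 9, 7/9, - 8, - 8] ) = [ - 9, - 8, - 8, - 2,  -  1, - 4/13 , - 0.27, 7/9,1, 4, 5, 8 , 8,8] 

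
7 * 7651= 53557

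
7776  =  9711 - 1935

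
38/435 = 38/435 = 0.09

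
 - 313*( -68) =21284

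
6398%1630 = 1508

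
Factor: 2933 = 7^1*419^1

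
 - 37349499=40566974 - 77916473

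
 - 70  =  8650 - 8720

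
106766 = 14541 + 92225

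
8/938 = 4/469 = 0.01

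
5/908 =5/908 =0.01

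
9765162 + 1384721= 11149883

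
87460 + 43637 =131097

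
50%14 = 8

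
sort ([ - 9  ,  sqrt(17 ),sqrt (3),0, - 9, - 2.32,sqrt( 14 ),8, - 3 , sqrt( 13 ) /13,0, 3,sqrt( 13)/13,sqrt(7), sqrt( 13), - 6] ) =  [ - 9,- 9, - 6,- 3, - 2.32,0, 0,sqrt (13) /13, sqrt( 13)/13,sqrt( 3 ), sqrt(7 ),3,sqrt ( 13),sqrt( 14) , sqrt (17 ),8]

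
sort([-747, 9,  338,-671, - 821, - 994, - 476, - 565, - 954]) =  [ -994, - 954, - 821, - 747,  -  671, - 565, - 476 , 9, 338 ]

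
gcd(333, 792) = 9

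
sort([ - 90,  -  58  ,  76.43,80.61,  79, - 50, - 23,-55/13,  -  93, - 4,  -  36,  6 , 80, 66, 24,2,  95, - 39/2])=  [  -  93, - 90, - 58, - 50, - 36,-23, - 39/2, - 55/13, - 4,  2, 6,24 , 66  ,  76.43, 79 , 80,80.61,95 ]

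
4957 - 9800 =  - 4843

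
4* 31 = 124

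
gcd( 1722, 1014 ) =6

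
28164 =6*4694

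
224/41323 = 224/41323 = 0.01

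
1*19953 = 19953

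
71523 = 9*7947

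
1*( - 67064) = -67064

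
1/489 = 1/489 = 0.00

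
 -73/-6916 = 73/6916= 0.01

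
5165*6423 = 33174795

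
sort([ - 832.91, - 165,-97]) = [ - 832.91, - 165, - 97 ] 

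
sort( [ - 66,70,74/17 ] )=[  -  66,74/17,70 ] 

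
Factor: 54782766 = 2^1*3^2*31^2*3167^1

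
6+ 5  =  11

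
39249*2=78498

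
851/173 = 851/173 = 4.92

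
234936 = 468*502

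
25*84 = 2100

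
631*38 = 23978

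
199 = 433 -234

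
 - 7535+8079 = 544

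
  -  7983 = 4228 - 12211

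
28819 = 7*4117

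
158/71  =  2 + 16/71 = 2.23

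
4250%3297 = 953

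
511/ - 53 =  - 10 + 19/53 = - 9.64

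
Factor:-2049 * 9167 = - 18783183 = - 3^1*89^1 *103^1*683^1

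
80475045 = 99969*805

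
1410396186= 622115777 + 788280409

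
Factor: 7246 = 2^1*3623^1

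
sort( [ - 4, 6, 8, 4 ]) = [ - 4, 4,6, 8]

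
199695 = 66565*3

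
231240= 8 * 28905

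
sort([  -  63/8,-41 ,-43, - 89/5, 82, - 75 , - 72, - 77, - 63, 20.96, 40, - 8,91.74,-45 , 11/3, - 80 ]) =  [ - 80,  -  77, - 75, - 72, - 63 ,-45,-43,-41, - 89/5, - 8, - 63/8, 11/3 , 20.96,40 , 82,91.74] 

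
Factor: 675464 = 2^3 * 23^1 * 3671^1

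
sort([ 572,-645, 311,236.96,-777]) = [-777, - 645, 236.96,311, 572]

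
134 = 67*2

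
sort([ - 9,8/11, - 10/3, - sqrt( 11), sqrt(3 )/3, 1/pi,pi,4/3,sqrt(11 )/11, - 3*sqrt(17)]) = [ - 3*sqrt(17), -9, -10/3,- sqrt(11),sqrt(11 ) /11,1/pi,sqrt(3) /3,8/11, 4/3, pi] 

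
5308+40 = 5348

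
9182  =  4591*2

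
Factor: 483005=5^1*96601^1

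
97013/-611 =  -97013/611=- 158.78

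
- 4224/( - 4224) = 1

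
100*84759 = 8475900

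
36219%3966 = 525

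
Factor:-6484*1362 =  - 8831208 = -2^3*3^1 * 227^1*1621^1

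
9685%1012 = 577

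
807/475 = 807/475 = 1.70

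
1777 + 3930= 5707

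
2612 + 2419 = 5031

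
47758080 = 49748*960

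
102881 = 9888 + 92993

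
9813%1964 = 1957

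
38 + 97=135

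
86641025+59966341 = 146607366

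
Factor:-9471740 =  - 2^2*5^1*31^1*15277^1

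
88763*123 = 10917849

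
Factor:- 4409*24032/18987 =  - 105957088/18987= -2^5*3^( - 1)*751^1 * 4409^1*6329^( - 1 )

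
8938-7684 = 1254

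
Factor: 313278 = 2^1*3^1 * 7^1*7459^1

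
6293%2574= 1145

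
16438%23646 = 16438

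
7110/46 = 154 + 13/23 = 154.57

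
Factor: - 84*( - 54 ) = 4536 = 2^3*3^4 * 7^1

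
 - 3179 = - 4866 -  - 1687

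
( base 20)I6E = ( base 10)7334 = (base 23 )DJK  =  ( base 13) 3452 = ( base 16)1CA6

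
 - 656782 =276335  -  933117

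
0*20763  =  0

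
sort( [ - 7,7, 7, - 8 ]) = [ - 8,-7,7, 7 ]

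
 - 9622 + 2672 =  - 6950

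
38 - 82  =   - 44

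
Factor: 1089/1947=33/59 =3^1*11^1*59^( - 1)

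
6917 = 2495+4422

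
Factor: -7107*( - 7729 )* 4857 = 3^2 * 23^1*59^1*103^1*131^1*1619^1 = 266795024571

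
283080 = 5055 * 56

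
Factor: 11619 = 3^2 *1291^1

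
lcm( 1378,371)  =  9646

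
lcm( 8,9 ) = 72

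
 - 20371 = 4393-24764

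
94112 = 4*23528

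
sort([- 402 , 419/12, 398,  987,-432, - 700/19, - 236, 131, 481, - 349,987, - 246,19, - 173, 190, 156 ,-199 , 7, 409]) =[  -  432, - 402, -349, - 246, - 236, - 199, - 173, -700/19, 7,19,419/12,  131, 156, 190, 398, 409,481, 987, 987] 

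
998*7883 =7867234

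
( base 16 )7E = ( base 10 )126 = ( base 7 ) 240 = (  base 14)90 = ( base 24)56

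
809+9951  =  10760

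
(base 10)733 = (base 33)M7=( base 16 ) 2DD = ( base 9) 1004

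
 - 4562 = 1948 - 6510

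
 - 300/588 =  - 1 + 24/49 = - 0.51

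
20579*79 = 1625741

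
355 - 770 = -415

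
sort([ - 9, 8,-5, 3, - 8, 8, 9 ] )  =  [- 9, - 8, - 5,  3, 8, 8,9 ] 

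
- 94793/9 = -94793/9 = - 10532.56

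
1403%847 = 556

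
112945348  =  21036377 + 91908971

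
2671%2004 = 667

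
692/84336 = 173/21084 = 0.01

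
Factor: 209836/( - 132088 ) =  - 2^(- 1 )*79^ (-1)*251^1 = - 251/158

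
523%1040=523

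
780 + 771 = 1551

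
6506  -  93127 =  - 86621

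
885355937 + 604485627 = 1489841564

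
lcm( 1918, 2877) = 5754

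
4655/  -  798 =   -  6 + 1/6 = - 5.83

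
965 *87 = 83955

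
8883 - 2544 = 6339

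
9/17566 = 9/17566  =  0.00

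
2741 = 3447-706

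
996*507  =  504972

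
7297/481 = 7297/481 = 15.17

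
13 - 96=  -  83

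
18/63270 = 1/3515  =  0.00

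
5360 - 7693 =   -  2333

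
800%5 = 0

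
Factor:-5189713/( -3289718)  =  2^(-1 )*43^1*47^(-1)*79^(-1 )*443^(-1)*120691^1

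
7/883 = 7/883 = 0.01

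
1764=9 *196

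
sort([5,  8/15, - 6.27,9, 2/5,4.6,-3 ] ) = [ - 6.27,-3,  2/5, 8/15,4.6, 5, 9 ] 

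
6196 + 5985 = 12181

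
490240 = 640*766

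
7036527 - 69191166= - 62154639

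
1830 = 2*915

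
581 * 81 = 47061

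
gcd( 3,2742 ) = 3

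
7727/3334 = 7727/3334 = 2.32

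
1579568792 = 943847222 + 635721570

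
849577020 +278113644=1127690664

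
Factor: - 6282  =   - 2^1 * 3^2*349^1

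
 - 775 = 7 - 782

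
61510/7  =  61510/7 = 8787.14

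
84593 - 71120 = 13473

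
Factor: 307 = 307^1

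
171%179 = 171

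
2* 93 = 186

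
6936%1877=1305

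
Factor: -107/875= -5^( -3 ) * 7^(-1)*107^1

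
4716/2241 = 2 + 26/249= 2.10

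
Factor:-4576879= - 4576879^1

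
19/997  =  19/997 = 0.02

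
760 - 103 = 657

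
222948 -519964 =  - 297016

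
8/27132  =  2/6783  =  0.00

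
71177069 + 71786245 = 142963314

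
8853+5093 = 13946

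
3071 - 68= 3003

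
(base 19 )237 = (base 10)786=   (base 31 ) pb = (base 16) 312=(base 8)1422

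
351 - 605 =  - 254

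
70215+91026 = 161241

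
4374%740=674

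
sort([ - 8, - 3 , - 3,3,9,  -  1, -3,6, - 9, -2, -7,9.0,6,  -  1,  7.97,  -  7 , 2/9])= [  -  9, - 8, - 7, - 7,  -  3,-3, - 3,  -  2,-1,- 1 , 2/9,3,6, 6, 7.97,9,9.0]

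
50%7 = 1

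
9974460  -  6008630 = 3965830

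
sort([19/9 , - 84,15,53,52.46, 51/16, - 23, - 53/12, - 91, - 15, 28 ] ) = [-91,-84, - 23,-15, - 53/12, 19/9,51/16,15, 28, 52.46, 53] 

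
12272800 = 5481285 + 6791515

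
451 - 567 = - 116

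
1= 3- 2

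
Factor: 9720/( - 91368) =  - 5^1*47^(-1 ) = - 5/47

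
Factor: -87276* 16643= - 1452534468 = - 2^2*3^1 *7^1*11^1*17^1*89^1*1039^1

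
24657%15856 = 8801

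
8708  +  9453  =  18161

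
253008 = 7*36144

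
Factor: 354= 2^1* 3^1*59^1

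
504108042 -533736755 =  - 29628713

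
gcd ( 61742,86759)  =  1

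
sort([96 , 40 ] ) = [ 40, 96]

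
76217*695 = 52970815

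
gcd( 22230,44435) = 5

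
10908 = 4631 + 6277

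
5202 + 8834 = 14036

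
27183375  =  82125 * 331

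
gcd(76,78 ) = 2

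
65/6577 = 65/6577 = 0.01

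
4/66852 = 1/16713 = 0.00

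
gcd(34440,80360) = 11480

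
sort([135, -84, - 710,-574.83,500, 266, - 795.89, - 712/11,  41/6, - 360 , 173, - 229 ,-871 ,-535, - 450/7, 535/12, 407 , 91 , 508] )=[-871, - 795.89 , - 710, - 574.83,-535, - 360 , - 229, - 84, - 712/11, - 450/7, 41/6,535/12,91,135 , 173, 266 , 407, 500,508 ] 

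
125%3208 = 125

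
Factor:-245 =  - 5^1*7^2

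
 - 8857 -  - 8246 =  - 611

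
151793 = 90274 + 61519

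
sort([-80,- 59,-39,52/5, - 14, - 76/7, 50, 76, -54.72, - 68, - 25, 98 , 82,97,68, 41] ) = [-80, - 68 ,-59, - 54.72, - 39, - 25, - 14, - 76/7, 52/5, 41, 50, 68, 76, 82,97,98] 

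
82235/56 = 82235/56  =  1468.48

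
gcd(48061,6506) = 1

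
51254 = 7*7322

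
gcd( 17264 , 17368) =104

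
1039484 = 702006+337478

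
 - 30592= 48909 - 79501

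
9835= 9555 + 280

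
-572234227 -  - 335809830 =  - 236424397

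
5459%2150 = 1159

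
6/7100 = 3/3550= 0.00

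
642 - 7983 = -7341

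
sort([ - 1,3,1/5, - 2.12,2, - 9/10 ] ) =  [-2.12,-1, - 9/10,1/5, 2,3 ] 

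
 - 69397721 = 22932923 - 92330644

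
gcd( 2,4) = 2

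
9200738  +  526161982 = 535362720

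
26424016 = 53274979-26850963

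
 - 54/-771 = 18/257 = 0.07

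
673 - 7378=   -  6705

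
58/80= 29/40 = 0.72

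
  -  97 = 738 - 835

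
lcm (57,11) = 627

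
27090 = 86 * 315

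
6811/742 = 9+19/106 = 9.18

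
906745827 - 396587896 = 510157931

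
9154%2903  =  445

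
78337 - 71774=6563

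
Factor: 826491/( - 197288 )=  - 2^( - 3) * 3^1*7^( - 1)*13^( - 1)*31^1*271^( - 1)*8887^1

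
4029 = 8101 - 4072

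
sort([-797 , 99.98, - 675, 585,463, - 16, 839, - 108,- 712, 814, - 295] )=[ - 797, - 712, - 675, - 295,-108, - 16, 99.98,463, 585, 814, 839] 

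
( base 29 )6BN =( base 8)12414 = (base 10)5388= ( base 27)7af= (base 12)3150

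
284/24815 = 284/24815 = 0.01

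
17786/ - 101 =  - 17786/101 = - 176.10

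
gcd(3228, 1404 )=12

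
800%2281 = 800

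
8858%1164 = 710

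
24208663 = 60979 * 397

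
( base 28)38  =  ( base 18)52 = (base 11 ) 84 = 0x5c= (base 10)92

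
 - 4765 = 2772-7537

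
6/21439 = 6/21439= 0.00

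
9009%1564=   1189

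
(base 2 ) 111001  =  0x39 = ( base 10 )57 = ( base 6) 133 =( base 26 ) 25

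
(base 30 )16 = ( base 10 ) 36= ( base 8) 44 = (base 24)1C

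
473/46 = 473/46  =  10.28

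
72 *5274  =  379728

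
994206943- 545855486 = 448351457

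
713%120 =113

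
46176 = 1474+44702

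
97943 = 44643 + 53300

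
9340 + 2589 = 11929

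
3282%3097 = 185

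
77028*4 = 308112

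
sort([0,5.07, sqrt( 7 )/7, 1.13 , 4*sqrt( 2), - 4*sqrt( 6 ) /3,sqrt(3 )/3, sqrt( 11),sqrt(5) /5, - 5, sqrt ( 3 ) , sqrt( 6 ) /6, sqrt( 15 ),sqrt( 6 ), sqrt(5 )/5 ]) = [ - 5,  -  4*sqrt ( 6) /3, 0, sqrt( 7)/7,sqrt( 6)/6 , sqrt(5 ) /5,sqrt( 5 )/5,sqrt( 3 )/3,1.13, sqrt(3 ), sqrt( 6) , sqrt( 11), sqrt( 15 ), 5.07, 4*sqrt( 2 ) ]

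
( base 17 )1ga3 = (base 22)k18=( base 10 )9710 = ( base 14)3778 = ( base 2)10010111101110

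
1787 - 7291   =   - 5504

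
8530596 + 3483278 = 12013874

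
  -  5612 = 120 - 5732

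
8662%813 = 532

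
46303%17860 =10583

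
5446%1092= 1078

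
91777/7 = 13111 = 13111.00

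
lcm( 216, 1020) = 18360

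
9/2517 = 3/839 = 0.00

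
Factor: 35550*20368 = 724082400 = 2^5 * 3^2*5^2*19^1*67^1*79^1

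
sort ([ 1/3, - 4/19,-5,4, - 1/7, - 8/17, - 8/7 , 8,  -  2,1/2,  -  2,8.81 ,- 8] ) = [  -  8, - 5, - 2, - 2, - 8/7,  -  8/17,-4/19,  -  1/7, 1/3,1/2,4,8, 8.81]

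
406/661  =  406/661=0.61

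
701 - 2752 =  - 2051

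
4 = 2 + 2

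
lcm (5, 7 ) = 35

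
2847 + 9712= 12559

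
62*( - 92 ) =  - 5704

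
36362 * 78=2836236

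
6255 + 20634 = 26889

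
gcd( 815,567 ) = 1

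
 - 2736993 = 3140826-5877819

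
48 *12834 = 616032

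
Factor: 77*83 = 6391 = 7^1*11^1 * 83^1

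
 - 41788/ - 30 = 20894/15 = 1392.93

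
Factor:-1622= - 2^1 * 811^1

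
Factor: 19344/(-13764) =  - 52/37 = - 2^2*13^1 * 37^ ( - 1)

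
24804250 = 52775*470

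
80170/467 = 171+313/467 = 171.67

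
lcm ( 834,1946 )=5838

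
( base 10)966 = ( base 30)126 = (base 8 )1706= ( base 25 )1DG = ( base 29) 149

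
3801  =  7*543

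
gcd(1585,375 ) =5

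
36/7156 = 9/1789 = 0.01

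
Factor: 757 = 757^1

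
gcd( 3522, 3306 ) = 6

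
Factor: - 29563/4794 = -2^( - 1)* 3^( - 1) * 37^1 = -37/6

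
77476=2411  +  75065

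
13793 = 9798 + 3995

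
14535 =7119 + 7416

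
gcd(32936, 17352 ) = 8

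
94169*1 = 94169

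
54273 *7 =379911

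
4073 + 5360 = 9433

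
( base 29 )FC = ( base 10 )447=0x1BF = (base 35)CR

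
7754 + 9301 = 17055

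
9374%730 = 614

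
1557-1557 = 0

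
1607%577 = 453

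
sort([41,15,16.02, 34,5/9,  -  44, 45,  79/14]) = [ - 44,5/9, 79/14, 15, 16.02, 34,41, 45 ]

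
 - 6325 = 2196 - 8521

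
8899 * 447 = 3977853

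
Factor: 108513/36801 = 29^ ( - 1)*47^(  -  1)*4019^1  =  4019/1363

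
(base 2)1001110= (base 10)78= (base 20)3I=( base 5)303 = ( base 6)210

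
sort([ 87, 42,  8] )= [ 8,42  ,  87] 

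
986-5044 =-4058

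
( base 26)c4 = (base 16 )13c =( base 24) d4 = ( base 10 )316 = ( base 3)102201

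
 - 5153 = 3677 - 8830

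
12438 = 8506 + 3932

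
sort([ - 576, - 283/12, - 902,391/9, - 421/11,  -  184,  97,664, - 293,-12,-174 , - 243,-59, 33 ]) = [ - 902, -576,-293, - 243,  -  184, - 174,  -  59,  -  421/11, - 283/12,-12,33,391/9,97, 664]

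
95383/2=95383/2 = 47691.50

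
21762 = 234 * 93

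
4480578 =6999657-2519079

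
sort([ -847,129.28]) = [ - 847,129.28]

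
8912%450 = 362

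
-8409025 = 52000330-60409355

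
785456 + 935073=1720529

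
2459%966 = 527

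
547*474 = 259278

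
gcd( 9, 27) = 9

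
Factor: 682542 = 2^1*3^2*7^1* 5417^1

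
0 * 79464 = 0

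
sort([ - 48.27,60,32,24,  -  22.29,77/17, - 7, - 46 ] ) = [- 48.27, - 46,-22.29, - 7,77/17,24,32, 60 ]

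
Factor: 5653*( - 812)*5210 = -2^3 * 5^1 * 7^1*29^1*521^1*5653^1= -23915129560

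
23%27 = 23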